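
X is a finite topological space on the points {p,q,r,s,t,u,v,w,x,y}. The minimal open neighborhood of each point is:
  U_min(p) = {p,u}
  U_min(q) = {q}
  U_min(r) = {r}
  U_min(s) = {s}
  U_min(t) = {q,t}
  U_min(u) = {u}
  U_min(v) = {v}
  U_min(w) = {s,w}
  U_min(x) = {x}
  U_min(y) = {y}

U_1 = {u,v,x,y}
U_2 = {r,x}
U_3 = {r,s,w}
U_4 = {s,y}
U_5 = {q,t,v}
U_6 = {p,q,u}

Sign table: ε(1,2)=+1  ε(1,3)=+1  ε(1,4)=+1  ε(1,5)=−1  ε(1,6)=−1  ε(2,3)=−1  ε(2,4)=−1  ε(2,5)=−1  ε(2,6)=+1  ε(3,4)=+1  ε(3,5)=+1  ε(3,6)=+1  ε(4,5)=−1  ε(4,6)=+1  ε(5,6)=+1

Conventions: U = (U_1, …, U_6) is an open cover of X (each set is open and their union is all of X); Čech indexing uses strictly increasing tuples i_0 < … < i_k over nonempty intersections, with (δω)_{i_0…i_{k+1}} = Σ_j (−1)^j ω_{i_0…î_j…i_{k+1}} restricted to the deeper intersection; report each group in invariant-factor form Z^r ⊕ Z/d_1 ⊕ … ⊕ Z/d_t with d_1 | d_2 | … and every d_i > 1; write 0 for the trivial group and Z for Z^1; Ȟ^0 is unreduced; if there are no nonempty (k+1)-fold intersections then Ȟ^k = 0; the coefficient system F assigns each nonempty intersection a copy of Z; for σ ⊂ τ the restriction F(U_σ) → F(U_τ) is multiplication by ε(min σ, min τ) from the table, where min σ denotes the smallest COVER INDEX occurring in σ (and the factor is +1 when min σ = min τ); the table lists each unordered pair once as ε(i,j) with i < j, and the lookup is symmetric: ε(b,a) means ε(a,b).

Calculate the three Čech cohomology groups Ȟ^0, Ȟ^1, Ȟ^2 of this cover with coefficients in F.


Ȟ^0 = 0, Ȟ^1 = Z ⊕ Z/2, Ȟ^2 = 0

nonempty intersections:
  U12={x} U14={y} U15={v} U16={u} U23={r} U34={s} U56={q}
C dims 6,7; δ0: rk 6, SNF 1^5·2
Ȟ^0: (6−6)−0=0 ⇒ 0
Ȟ^1: (7−0)−6=1 plus torsion [2] ⇒ Z ⊕ Z/2
Ȟ^2: (0−0)−0=0 ⇒ 0


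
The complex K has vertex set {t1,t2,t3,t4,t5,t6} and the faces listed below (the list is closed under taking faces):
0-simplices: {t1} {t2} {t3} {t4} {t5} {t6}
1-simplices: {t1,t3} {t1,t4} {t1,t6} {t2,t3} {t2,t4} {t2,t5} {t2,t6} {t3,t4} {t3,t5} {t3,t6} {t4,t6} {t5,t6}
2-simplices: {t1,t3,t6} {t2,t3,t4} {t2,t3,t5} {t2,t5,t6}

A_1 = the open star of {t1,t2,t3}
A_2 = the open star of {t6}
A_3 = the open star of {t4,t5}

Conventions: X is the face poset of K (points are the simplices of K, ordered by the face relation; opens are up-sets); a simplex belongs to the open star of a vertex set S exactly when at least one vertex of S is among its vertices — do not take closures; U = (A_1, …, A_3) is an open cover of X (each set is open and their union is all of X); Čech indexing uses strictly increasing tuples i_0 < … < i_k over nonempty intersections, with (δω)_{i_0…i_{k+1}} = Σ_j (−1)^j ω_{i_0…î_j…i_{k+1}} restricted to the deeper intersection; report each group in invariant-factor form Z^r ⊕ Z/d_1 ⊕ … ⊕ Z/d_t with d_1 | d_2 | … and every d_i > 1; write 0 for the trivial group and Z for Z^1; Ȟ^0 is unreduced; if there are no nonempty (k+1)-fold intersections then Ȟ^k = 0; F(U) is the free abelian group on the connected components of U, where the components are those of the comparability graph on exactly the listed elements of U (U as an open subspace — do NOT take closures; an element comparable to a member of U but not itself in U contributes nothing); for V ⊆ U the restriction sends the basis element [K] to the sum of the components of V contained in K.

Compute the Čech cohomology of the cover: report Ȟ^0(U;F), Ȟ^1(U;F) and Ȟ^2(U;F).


nonempty intersections:
  A1={{t1},{t2},{t3},{t1,t3},{t1,t4},{t1,t6},{t2,t3},{t2,t4},{t2,t5},{t2,t6},{t3,t4},{t3,t5},{t3,t6},{t1,t3,t6},{t2,t3,t4},{t2,t3,t5},{t2,t5,t6}} A2={{t6},{t1,t6},{t2,t6},{t3,t6},{t4,t6},{t5,t6},{t1,t3,t6},{t2,t5,t6}} A3={{t4},{t5},{t1,t4},{t2,t4},{t2,t5},{t3,t4},{t3,t5},{t4,t6},{t5,t6},{t2,t3,t4},{t2,t3,t5},{t2,t5,t6}}
  A12={{t1,t6},{t2,t6},{t3,t6},{t1,t3,t6},{t2,t5,t6}} A13={{t1,t4},{t2,t4},{t2,t5},{t3,t4},{t3,t5},{t2,t3,t4},{t2,t3,t5},{t2,t5,t6}} A23={{t4,t6},{t5,t6},{t2,t5,t6}}
  A123={{t2,t5,t6}}
components per intersection:
  A1: {{t1},{t2},{t3},{t1,t3},{t1,t4},{t1,t6},{t2,t3},{t2,t4},{t2,t5},{t2,t6},{t3,t4},{t3,t5},{t3,t6},{t1,t3,t6},{t2,t3,t4},{t2,t3,t5},{t2,t5,t6}}
  A2: {{t6},{t1,t6},{t2,t6},{t3,t6},{t4,t6},{t5,t6},{t1,t3,t6},{t2,t5,t6}}
  A3: {{t4},{t1,t4},{t2,t4},{t3,t4},{t4,t6},{t2,t3,t4}} {{t5},{t2,t5},{t3,t5},{t5,t6},{t2,t3,t5},{t2,t5,t6}}
  A12: {{t1,t6},{t3,t6},{t1,t3,t6}} {{t2,t6},{t2,t5,t6}}
  A13: {{t1,t4}} {{t2,t4},{t3,t4},{t2,t3,t4}} {{t2,t5},{t3,t5},{t2,t3,t5},{t2,t5,t6}}
  A23: {{t4,t6}} {{t5,t6},{t2,t5,t6}}
  A123: {{t2,t5,t6}}
C dims 4,7,1; δ0: rk 3, SNF 1^3; δ1: rk 1, SNF 1^1
Ȟ^0: (4−3)−0=1 ⇒ Z
Ȟ^1: (7−1)−3=3 ⇒ Z^3
Ȟ^2: (1−0)−1=0 ⇒ 0

Ȟ^0 ≅ Z,  Ȟ^1 ≅ Z^3,  Ȟ^2 ≅ 0


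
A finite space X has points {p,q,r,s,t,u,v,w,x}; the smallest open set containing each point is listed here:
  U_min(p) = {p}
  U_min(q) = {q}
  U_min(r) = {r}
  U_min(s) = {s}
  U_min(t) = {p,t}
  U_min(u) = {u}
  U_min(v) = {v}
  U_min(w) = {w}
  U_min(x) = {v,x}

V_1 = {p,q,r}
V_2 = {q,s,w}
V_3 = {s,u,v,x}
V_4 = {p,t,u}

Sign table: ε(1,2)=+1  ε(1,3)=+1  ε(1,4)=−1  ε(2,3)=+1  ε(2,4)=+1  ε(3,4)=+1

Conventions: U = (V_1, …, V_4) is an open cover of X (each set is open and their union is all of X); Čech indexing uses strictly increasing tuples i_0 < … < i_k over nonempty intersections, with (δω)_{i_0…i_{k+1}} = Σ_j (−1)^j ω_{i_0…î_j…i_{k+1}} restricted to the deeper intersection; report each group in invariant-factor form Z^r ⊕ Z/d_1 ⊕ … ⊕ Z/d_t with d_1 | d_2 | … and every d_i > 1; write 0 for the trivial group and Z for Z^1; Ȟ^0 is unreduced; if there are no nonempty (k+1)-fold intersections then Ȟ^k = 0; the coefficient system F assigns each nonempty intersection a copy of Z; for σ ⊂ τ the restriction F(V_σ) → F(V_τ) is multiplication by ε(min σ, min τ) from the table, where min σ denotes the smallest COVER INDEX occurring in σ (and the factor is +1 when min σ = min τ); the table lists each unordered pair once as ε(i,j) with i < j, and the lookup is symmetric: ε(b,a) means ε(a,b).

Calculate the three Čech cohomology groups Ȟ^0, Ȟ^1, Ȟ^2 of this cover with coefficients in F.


Ȟ^0 = 0, Ȟ^1 = Z/2, Ȟ^2 = 0

intersection data:
  V12={q} V14={p} V23={s} V34={u}
C dims 4,4; δ0: rk 4, SNF 1^3·2
Ȟ^0 = (4 − 4) − 0 = 0, so Ȟ^0 ≅ 0
Ȟ^1 = (4 − 0) − 4 = 0 plus torsion [2], so Ȟ^1 ≅ Z/2
Ȟ^2 = (0 − 0) − 0 = 0, so Ȟ^2 ≅ 0


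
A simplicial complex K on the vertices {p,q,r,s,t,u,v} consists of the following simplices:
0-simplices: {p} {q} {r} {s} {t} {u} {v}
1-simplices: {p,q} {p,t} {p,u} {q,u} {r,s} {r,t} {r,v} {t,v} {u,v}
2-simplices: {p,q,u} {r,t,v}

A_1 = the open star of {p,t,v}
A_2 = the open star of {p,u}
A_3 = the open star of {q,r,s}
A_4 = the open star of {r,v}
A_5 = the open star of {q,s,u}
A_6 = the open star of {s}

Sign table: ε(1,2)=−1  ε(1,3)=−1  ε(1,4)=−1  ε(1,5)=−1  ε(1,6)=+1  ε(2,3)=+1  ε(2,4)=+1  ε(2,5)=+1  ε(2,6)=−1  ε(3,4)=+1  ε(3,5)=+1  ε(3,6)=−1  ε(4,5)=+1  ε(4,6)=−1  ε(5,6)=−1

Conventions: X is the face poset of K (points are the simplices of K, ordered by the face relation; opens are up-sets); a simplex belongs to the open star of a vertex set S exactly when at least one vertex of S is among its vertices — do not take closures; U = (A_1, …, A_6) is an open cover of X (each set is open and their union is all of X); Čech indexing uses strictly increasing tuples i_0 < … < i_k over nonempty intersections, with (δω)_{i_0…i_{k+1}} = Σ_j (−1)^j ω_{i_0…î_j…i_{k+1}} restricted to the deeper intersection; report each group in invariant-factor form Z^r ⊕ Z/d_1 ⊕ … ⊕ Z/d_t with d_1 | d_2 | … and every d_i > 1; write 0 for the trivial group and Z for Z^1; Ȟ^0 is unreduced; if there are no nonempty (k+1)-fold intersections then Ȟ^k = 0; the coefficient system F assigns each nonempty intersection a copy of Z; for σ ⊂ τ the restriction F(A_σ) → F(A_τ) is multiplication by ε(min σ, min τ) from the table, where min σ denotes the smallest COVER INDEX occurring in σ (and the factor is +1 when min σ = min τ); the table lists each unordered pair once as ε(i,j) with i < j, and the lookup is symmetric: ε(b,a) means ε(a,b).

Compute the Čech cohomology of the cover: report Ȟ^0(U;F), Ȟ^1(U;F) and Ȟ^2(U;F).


nonempty intersections:
  A1={{p},{t},{v},{p,q},{p,t},{p,u},{r,t},{r,v},{t,v},{u,v},{p,q,u},{r,t,v}} A2={{p},{u},{p,q},{p,t},{p,u},{q,u},{u,v},{p,q,u}} A3={{q},{r},{s},{p,q},{q,u},{r,s},{r,t},{r,v},{p,q,u},{r,t,v}} A4={{r},{v},{r,s},{r,t},{r,v},{t,v},{u,v},{r,t,v}} A5={{q},{s},{u},{p,q},{p,u},{q,u},{r,s},{u,v},{p,q,u}} A6={{s},{r,s}}
  A12={{p},{p,q},{p,t},{p,u},{u,v},{p,q,u}} A13={{p,q},{r,t},{r,v},{p,q,u},{r,t,v}} A14={{v},{r,t},{r,v},{t,v},{u,v},{r,t,v}} A15={{p,q},{p,u},{u,v},{p,q,u}} A23={{p,q},{q,u},{p,q,u}} A24={{u,v}} A25={{u},{p,q},{p,u},{q,u},{u,v},{p,q,u}} A34={{r},{r,s},{r,t},{r,v},{r,t,v}} A35={{q},{s},{p,q},{q,u},{r,s},{p,q,u}} A36={{s},{r,s}} A45={{r,s},{u,v}} A46={{r,s}} A56={{s},{r,s}}
  A123={{p,q},{p,q,u}} A124={{u,v}} A125={{p,q},{p,u},{u,v},{p,q,u}} A134={{r,t},{r,v},{r,t,v}} A135={{p,q},{p,q,u}} A145={{u,v}} A235={{p,q},{q,u},{p,q,u}} A245={{u,v}} A345={{r,s}} A346={{r,s}} A356={{s},{r,s}} A456={{r,s}}
  A1235={{p,q},{p,q,u}} A1245={{u,v}} A3456={{r,s}}
C dims 6,13,12,3; δ0: rk 5, SNF 1^5; δ1: rk 8, SNF 1^8; δ2: rk 3, SNF 1^3
Ȟ^0: (6−5)−0=1 ⇒ Z
Ȟ^1: (13−8)−5=0 ⇒ 0
Ȟ^2: (12−3)−8=1 ⇒ Z

Ȟ^0(U;F) ≅ Z, Ȟ^1(U;F) ≅ 0 and Ȟ^2(U;F) ≅ Z


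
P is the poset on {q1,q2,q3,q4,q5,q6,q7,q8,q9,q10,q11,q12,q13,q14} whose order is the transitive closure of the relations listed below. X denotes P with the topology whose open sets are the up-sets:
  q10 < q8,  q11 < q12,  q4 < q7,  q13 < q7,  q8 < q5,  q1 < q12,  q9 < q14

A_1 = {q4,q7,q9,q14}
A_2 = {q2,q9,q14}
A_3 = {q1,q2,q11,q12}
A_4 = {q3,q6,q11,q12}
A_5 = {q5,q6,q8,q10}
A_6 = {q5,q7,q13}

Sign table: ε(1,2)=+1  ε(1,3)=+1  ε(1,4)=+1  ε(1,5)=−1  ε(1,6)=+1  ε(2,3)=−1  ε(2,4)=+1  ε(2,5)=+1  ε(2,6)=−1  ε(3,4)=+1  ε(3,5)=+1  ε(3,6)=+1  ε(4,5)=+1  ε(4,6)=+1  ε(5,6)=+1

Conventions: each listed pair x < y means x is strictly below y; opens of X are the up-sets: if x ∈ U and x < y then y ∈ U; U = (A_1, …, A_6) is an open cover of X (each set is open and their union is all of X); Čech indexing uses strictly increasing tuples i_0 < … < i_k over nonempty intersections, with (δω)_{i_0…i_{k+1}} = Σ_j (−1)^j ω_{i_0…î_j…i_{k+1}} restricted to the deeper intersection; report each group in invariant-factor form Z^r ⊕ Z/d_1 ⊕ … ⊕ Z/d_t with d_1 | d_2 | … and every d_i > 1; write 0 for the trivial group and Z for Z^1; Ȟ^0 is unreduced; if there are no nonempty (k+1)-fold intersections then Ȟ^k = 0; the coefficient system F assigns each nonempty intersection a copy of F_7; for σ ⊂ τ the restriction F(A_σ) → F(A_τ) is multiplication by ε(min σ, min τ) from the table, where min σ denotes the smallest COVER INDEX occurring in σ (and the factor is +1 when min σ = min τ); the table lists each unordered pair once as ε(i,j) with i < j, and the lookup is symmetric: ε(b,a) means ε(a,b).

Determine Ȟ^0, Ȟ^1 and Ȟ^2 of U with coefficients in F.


cover nerve:
  A12={q9,q14} A16={q7} A23={q2} A34={q11,q12} A45={q6} A56={q5}
C dims 6,6; δ0: rk_F7 6
Ȟ^0: (6−6)−0=0 ⇒ 0
Ȟ^1: (6−0)−6=0 ⇒ 0
Ȟ^2: (0−0)−0=0 ⇒ 0

Ȟ^0 ≅ 0, Ȟ^1 ≅ 0, Ȟ^2 ≅ 0


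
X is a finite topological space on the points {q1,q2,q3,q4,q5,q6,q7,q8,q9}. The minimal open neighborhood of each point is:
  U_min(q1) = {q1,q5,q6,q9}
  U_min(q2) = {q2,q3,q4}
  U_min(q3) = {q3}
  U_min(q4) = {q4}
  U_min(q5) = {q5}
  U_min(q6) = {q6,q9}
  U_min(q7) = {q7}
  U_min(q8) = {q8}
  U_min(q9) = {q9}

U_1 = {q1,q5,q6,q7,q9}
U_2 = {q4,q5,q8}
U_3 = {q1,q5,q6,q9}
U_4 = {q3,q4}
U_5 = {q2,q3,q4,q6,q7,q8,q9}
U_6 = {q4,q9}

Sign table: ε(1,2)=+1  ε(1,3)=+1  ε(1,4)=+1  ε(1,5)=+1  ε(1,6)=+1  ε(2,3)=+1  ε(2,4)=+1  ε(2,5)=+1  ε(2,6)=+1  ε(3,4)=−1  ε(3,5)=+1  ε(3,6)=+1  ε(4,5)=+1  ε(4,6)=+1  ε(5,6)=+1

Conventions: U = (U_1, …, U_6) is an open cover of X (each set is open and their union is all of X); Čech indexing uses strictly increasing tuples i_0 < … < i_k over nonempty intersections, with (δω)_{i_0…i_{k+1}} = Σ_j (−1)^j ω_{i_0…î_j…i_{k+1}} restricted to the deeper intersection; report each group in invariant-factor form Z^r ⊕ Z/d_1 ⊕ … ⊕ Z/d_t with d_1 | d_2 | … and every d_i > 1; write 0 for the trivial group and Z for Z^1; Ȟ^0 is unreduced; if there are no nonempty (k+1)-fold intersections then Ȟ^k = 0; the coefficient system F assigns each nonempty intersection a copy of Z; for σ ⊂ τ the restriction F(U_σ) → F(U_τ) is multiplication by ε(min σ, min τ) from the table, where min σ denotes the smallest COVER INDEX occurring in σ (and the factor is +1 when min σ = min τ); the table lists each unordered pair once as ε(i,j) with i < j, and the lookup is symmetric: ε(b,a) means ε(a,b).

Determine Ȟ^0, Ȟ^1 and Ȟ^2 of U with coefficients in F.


Ȟ^0 = Z; Ȟ^1 = Z; Ȟ^2 = 0

nerve of the cover:
  U12={q5} U13={q1,q5,q6,q9} U15={q6,q7,q9} U16={q9} U23={q5} U24={q4} U25={q4,q8} U26={q4} U35={q6,q9} U36={q9} U45={q3,q4} U46={q4} U56={q4,q9}
  U123={q5} U135={q6,q9} U136={q9} U156={q9} U245={q4} U246={q4} U256={q4} U356={q9} U456={q4}
  U1356={q9} U2456={q4}
C dims 6,13,9,2; δ0: rk 5, SNF 1^5; δ1: rk 7, SNF 1^7; δ2: rk 2, SNF 1^2
Ȟ^0 = (6 − 5) − 0 = 1, so Ȟ^0 ≅ Z
Ȟ^1 = (13 − 7) − 5 = 1, so Ȟ^1 ≅ Z
Ȟ^2 = (9 − 2) − 7 = 0, so Ȟ^2 ≅ 0


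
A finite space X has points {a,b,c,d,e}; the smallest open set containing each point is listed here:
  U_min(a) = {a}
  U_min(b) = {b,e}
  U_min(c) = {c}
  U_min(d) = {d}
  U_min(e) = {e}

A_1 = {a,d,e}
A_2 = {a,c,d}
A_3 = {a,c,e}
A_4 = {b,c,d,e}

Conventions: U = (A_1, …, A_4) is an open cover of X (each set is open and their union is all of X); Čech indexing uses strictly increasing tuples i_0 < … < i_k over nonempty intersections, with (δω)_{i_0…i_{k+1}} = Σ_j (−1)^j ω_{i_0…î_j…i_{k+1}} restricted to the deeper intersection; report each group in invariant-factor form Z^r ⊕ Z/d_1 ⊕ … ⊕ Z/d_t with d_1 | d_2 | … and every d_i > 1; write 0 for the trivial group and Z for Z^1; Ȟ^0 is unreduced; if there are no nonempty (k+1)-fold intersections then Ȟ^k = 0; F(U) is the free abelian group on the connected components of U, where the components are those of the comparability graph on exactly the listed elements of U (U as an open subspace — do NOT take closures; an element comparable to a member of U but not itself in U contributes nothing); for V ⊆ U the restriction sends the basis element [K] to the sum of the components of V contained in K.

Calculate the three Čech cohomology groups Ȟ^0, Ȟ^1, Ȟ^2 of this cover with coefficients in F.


nerve simplices:
  A12={a,d} A13={a,e} A14={d,e} A23={a,c} A24={c,d} A34={c,e}
  A123={a} A124={d} A134={e} A234={c}
components per intersection:
  A1: {a} {d} {e}
  A2: {a} {c} {d}
  A3: {a} {c} {e}
  A4: {b,e} {c} {d}
  A12: {a} {d}
  A13: {a} {e}
  A14: {d} {e}
  A23: {a} {c}
  A24: {c} {d}
  A34: {c} {e}
  A123: {a}
  A124: {d}
  A134: {e}
  A234: {c}
C dims 12,12,4; δ0: rk 8, SNF 1^8; δ1: rk 4, SNF 1^4
degree 0: 12−8−0 = 4 → Ȟ^0 ≅ Z^4
degree 1: 12−4−8 = 0 → Ȟ^1 ≅ 0
degree 2: 4−0−4 = 0 → Ȟ^2 ≅ 0

Ȟ^0 ≅ Z^4, Ȟ^1 ≅ 0 and Ȟ^2 ≅ 0


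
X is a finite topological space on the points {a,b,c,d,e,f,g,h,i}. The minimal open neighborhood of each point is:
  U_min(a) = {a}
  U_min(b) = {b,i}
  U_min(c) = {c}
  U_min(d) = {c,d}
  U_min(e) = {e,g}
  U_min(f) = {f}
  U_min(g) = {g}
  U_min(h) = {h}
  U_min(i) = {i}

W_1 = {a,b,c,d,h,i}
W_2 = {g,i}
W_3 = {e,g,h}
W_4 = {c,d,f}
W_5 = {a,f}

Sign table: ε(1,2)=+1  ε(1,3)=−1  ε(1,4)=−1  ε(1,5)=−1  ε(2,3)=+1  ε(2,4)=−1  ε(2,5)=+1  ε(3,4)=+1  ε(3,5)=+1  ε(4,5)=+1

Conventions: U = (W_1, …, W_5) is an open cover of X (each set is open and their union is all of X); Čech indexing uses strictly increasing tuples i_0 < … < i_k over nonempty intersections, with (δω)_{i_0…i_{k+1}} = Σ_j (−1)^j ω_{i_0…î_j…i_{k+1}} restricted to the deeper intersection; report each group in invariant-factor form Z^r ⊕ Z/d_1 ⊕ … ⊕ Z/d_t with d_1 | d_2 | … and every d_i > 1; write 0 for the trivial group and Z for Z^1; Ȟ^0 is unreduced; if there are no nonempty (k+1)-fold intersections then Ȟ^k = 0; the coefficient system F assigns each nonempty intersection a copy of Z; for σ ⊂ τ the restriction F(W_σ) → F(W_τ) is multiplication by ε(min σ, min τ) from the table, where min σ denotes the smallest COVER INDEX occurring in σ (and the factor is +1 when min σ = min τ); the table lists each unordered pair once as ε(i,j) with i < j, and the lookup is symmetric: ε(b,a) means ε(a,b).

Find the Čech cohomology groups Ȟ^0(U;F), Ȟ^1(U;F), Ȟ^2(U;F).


nonempty intersections:
  W12={i} W13={h} W14={c,d} W15={a} W23={g} W45={f}
C dims 5,6; δ0: rk 5, SNF 1^4·2
Ȟ^0: (5−5)−0=0 ⇒ 0
Ȟ^1: (6−0)−5=1 plus torsion [2] ⇒ Z ⊕ Z/2
Ȟ^2: (0−0)−0=0 ⇒ 0

Ȟ^0 = 0,  Ȟ^1 = Z ⊕ Z/2,  Ȟ^2 = 0


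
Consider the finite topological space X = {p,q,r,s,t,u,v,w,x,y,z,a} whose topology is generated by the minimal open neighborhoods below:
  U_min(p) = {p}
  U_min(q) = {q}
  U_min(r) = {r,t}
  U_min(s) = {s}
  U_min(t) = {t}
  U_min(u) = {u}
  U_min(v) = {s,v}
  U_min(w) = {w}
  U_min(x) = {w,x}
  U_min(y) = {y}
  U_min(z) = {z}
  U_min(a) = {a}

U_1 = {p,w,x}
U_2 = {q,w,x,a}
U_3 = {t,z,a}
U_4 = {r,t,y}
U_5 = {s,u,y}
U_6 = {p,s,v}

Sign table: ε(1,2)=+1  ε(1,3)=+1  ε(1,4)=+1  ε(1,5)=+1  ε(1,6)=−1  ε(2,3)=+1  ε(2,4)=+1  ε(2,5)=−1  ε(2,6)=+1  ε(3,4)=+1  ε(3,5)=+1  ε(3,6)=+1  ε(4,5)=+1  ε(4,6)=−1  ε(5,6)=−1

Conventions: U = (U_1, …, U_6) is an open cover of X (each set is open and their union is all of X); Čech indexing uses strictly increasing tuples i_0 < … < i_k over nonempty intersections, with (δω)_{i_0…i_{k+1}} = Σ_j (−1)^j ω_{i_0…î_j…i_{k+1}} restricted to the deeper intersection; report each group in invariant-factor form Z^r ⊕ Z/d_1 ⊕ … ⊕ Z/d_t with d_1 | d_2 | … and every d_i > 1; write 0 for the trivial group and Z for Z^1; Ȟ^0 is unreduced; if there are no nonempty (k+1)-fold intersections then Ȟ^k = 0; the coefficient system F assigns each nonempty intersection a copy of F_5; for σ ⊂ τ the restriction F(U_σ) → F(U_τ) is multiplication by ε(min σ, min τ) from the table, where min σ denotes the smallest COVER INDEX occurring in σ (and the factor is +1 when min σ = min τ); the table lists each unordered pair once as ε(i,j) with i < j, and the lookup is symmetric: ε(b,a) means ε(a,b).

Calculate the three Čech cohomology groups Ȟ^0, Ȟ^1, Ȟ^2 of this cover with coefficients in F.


nerve of the cover:
  U12={w,x} U16={p} U23={a} U34={t} U45={y} U56={s}
C dims 6,6; δ0: rk_F5 5
Ȟ^0 = (6 − 5) − 0 = 1, so Ȟ^0 ≅ Z/5
Ȟ^1 = (6 − 0) − 5 = 1, so Ȟ^1 ≅ Z/5
Ȟ^2 = (0 − 0) − 0 = 0, so Ȟ^2 ≅ 0

Ȟ^0(U;F) ≅ Z/5,  Ȟ^1(U;F) ≅ Z/5,  Ȟ^2(U;F) ≅ 0


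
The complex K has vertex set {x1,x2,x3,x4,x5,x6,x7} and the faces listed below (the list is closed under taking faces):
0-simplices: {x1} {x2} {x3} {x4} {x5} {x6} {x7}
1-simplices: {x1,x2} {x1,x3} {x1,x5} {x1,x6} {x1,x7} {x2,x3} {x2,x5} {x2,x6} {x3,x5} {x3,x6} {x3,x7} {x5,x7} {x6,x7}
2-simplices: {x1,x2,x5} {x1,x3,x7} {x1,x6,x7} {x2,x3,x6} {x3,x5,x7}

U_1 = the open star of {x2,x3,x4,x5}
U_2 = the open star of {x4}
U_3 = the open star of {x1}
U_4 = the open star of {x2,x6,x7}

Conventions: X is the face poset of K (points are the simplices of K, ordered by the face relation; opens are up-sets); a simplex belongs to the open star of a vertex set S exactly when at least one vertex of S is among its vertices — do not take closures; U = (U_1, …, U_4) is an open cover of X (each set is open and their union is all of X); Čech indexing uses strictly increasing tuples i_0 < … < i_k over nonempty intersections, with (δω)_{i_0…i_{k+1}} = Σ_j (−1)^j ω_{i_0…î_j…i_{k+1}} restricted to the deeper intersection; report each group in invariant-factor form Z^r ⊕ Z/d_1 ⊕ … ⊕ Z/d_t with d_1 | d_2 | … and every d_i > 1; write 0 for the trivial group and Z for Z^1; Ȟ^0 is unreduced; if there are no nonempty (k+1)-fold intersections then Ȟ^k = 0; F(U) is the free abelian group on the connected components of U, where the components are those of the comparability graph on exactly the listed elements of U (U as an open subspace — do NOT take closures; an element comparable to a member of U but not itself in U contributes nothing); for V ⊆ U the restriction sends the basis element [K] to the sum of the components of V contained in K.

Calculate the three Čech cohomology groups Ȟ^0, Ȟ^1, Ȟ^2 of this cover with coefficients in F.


intersection data:
  U1={{x2},{x3},{x4},{x5},{x1,x2},{x1,x3},{x1,x5},{x2,x3},{x2,x5},{x2,x6},{x3,x5},{x3,x6},{x3,x7},{x5,x7},{x1,x2,x5},{x1,x3,x7},{x2,x3,x6},{x3,x5,x7}} U2={{x4}} U3={{x1},{x1,x2},{x1,x3},{x1,x5},{x1,x6},{x1,x7},{x1,x2,x5},{x1,x3,x7},{x1,x6,x7}} U4={{x2},{x6},{x7},{x1,x2},{x1,x6},{x1,x7},{x2,x3},{x2,x5},{x2,x6},{x3,x6},{x3,x7},{x5,x7},{x6,x7},{x1,x2,x5},{x1,x3,x7},{x1,x6,x7},{x2,x3,x6},{x3,x5,x7}}
  U12={{x4}} U13={{x1,x2},{x1,x3},{x1,x5},{x1,x2,x5},{x1,x3,x7}} U14={{x2},{x1,x2},{x2,x3},{x2,x5},{x2,x6},{x3,x6},{x3,x7},{x5,x7},{x1,x2,x5},{x1,x3,x7},{x2,x3,x6},{x3,x5,x7}} U34={{x1,x2},{x1,x6},{x1,x7},{x1,x2,x5},{x1,x3,x7},{x1,x6,x7}}
  U134={{x1,x2},{x1,x2,x5},{x1,x3,x7}}
components per intersection:
  U1: {{x2},{x3},{x5},{x1,x2},{x1,x3},{x1,x5},{x2,x3},{x2,x5},{x2,x6},{x3,x5},{x3,x6},{x3,x7},{x5,x7},{x1,x2,x5},{x1,x3,x7},{x2,x3,x6},{x3,x5,x7}} {{x4}}
  U2: {{x4}}
  U3: {{x1},{x1,x2},{x1,x3},{x1,x5},{x1,x6},{x1,x7},{x1,x2,x5},{x1,x3,x7},{x1,x6,x7}}
  U4: {{x2},{x6},{x7},{x1,x2},{x1,x6},{x1,x7},{x2,x3},{x2,x5},{x2,x6},{x3,x6},{x3,x7},{x5,x7},{x6,x7},{x1,x2,x5},{x1,x3,x7},{x1,x6,x7},{x2,x3,x6},{x3,x5,x7}}
  U12: {{x4}}
  U13: {{x1,x2},{x1,x5},{x1,x2,x5}} {{x1,x3},{x1,x3,x7}}
  U14: {{x2},{x1,x2},{x2,x3},{x2,x5},{x2,x6},{x3,x6},{x1,x2,x5},{x2,x3,x6}} {{x3,x7},{x5,x7},{x1,x3,x7},{x3,x5,x7}}
  U34: {{x1,x2},{x1,x2,x5}} {{x1,x6},{x1,x7},{x1,x3,x7},{x1,x6,x7}}
  U134: {{x1,x2},{x1,x2,x5}} {{x1,x3,x7}}
C dims 5,7,2; δ0: rk 3, SNF 1^3; δ1: rk 2, SNF 1^2
Ȟ^0 = (5 − 3) − 0 = 2, so Ȟ^0 ≅ Z^2
Ȟ^1 = (7 − 2) − 3 = 2, so Ȟ^1 ≅ Z^2
Ȟ^2 = (2 − 0) − 2 = 0, so Ȟ^2 ≅ 0

Ȟ^0 = Z^2, Ȟ^1 = Z^2, Ȟ^2 = 0


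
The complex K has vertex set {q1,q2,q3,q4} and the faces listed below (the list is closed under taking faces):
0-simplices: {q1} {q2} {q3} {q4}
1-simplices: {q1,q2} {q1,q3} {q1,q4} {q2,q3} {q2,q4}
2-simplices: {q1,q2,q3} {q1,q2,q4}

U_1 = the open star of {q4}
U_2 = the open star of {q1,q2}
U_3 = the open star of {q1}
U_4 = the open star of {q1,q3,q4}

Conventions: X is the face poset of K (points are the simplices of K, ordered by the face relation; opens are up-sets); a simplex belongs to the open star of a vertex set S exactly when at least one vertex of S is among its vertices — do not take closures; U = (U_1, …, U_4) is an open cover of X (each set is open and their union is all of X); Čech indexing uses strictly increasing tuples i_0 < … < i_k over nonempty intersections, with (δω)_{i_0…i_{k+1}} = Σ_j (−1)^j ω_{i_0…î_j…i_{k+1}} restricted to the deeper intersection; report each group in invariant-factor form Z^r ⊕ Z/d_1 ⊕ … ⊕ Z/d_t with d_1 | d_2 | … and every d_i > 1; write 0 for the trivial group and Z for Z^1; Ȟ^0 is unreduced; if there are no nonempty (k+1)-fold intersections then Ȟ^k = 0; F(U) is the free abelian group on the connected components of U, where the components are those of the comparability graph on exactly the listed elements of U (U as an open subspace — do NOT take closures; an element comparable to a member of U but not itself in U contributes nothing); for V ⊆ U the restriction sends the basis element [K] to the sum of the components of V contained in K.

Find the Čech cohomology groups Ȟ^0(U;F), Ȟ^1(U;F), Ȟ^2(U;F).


Ȟ^0 ≅ Z, Ȟ^1 ≅ 0, Ȟ^2 ≅ 0

nerve of the cover:
  U1={{q4},{q1,q4},{q2,q4},{q1,q2,q4}} U2={{q1},{q2},{q1,q2},{q1,q3},{q1,q4},{q2,q3},{q2,q4},{q1,q2,q3},{q1,q2,q4}} U3={{q1},{q1,q2},{q1,q3},{q1,q4},{q1,q2,q3},{q1,q2,q4}} U4={{q1},{q3},{q4},{q1,q2},{q1,q3},{q1,q4},{q2,q3},{q2,q4},{q1,q2,q3},{q1,q2,q4}}
  U12={{q1,q4},{q2,q4},{q1,q2,q4}} U13={{q1,q4},{q1,q2,q4}} U14={{q4},{q1,q4},{q2,q4},{q1,q2,q4}} U23={{q1},{q1,q2},{q1,q3},{q1,q4},{q1,q2,q3},{q1,q2,q4}} U24={{q1},{q1,q2},{q1,q3},{q1,q4},{q2,q3},{q2,q4},{q1,q2,q3},{q1,q2,q4}} U34={{q1},{q1,q2},{q1,q3},{q1,q4},{q1,q2,q3},{q1,q2,q4}}
  U123={{q1,q4},{q1,q2,q4}} U124={{q1,q4},{q2,q4},{q1,q2,q4}} U134={{q1,q4},{q1,q2,q4}} U234={{q1},{q1,q2},{q1,q3},{q1,q4},{q1,q2,q3},{q1,q2,q4}}
  U1234={{q1,q4},{q1,q2,q4}}
components per intersection:
  U1: {{q4},{q1,q4},{q2,q4},{q1,q2,q4}}
  U2: {{q1},{q2},{q1,q2},{q1,q3},{q1,q4},{q2,q3},{q2,q4},{q1,q2,q3},{q1,q2,q4}}
  U3: {{q1},{q1,q2},{q1,q3},{q1,q4},{q1,q2,q3},{q1,q2,q4}}
  U4: {{q1},{q3},{q4},{q1,q2},{q1,q3},{q1,q4},{q2,q3},{q2,q4},{q1,q2,q3},{q1,q2,q4}}
  U12: {{q1,q4},{q2,q4},{q1,q2,q4}}
  U13: {{q1,q4},{q1,q2,q4}}
  U14: {{q4},{q1,q4},{q2,q4},{q1,q2,q4}}
  U23: {{q1},{q1,q2},{q1,q3},{q1,q4},{q1,q2,q3},{q1,q2,q4}}
  U24: {{q1},{q1,q2},{q1,q3},{q1,q4},{q2,q3},{q2,q4},{q1,q2,q3},{q1,q2,q4}}
  U34: {{q1},{q1,q2},{q1,q3},{q1,q4},{q1,q2,q3},{q1,q2,q4}}
  U123: {{q1,q4},{q1,q2,q4}}
  U124: {{q1,q4},{q2,q4},{q1,q2,q4}}
  U134: {{q1,q4},{q1,q2,q4}}
  U234: {{q1},{q1,q2},{q1,q3},{q1,q4},{q1,q2,q3},{q1,q2,q4}}
  U1234: {{q1,q4},{q1,q2,q4}}
C dims 4,6,4,1; δ0: rk 3, SNF 1^3; δ1: rk 3, SNF 1^3; δ2: rk 1, SNF 1^1
Ȟ^0 = (4 − 3) − 0 = 1, so Ȟ^0 ≅ Z
Ȟ^1 = (6 − 3) − 3 = 0, so Ȟ^1 ≅ 0
Ȟ^2 = (4 − 1) − 3 = 0, so Ȟ^2 ≅ 0


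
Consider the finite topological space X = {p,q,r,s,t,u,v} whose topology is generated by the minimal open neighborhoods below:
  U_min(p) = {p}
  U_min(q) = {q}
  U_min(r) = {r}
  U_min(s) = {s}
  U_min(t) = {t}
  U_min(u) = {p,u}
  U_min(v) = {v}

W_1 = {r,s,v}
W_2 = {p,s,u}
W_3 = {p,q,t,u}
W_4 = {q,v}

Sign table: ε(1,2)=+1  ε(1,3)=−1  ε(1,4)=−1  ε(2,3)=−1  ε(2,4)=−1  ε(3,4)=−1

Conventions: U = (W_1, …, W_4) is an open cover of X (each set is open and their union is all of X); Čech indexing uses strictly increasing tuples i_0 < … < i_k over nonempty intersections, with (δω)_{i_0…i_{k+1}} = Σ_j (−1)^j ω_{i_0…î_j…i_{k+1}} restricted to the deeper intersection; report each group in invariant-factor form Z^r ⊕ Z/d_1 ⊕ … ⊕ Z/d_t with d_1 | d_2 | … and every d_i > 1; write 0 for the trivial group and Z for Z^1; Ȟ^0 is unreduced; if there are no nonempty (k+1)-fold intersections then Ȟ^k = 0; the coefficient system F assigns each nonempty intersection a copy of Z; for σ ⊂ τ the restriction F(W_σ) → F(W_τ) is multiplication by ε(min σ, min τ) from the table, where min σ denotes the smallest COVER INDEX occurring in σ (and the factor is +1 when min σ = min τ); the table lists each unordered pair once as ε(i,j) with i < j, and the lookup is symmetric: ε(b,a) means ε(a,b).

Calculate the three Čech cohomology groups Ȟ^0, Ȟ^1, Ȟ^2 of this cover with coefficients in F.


Ȟ^0 ≅ 0; Ȟ^1 ≅ Z/2; Ȟ^2 ≅ 0

nonempty overlaps:
  W12={s} W14={v} W23={p,u} W34={q}
C dims 4,4; δ0: rk 4, SNF 1^3·2
degree 0: 4−4−0 = 0 → Ȟ^0 ≅ 0
degree 1: 4−0−4 = 0 plus torsion [2] → Ȟ^1 ≅ Z/2
degree 2: 0−0−0 = 0 → Ȟ^2 ≅ 0


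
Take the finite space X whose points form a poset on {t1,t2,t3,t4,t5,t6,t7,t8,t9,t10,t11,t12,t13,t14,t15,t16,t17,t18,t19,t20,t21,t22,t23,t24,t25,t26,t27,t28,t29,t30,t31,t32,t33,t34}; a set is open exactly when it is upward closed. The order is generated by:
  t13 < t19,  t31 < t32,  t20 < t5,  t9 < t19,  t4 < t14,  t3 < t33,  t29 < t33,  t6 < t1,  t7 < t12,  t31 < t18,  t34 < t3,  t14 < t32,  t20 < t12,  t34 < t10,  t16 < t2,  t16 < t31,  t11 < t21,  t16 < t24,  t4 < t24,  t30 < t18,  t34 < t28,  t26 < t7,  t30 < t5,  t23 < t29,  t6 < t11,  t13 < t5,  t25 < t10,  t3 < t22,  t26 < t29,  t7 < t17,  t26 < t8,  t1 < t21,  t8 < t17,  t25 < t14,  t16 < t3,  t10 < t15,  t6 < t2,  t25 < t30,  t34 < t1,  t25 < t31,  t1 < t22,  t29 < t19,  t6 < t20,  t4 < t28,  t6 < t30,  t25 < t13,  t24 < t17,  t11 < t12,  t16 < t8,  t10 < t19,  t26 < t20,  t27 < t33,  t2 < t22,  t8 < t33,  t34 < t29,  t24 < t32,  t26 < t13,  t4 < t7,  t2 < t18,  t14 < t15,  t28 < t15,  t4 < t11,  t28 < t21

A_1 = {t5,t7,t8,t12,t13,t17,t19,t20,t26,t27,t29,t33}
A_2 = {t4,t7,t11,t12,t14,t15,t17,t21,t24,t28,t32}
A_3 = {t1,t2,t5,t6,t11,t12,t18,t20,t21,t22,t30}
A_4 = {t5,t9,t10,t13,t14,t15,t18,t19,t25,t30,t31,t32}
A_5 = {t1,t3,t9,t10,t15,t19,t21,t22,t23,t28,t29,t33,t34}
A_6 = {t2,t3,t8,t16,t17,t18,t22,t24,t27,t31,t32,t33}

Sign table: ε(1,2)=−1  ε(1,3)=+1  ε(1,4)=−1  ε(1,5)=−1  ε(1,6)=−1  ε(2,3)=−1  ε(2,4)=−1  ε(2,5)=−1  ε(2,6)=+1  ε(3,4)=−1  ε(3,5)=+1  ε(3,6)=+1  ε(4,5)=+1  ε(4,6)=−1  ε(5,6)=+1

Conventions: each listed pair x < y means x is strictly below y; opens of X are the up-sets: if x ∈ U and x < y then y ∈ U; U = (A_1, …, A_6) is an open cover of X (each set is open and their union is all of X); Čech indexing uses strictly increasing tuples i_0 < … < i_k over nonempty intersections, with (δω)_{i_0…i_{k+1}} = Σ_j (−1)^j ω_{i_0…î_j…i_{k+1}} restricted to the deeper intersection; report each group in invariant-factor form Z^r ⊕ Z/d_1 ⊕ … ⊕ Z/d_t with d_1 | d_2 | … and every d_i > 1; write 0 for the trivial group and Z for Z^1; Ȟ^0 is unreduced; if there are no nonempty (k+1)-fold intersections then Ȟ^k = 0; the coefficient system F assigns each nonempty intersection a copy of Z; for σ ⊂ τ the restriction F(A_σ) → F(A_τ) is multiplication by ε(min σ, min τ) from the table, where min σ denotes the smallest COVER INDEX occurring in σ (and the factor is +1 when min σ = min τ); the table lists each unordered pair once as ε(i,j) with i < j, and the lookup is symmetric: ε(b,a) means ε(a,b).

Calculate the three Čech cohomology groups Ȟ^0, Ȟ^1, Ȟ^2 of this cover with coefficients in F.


nerve simplices:
  A12={t7,t12,t17} A13={t5,t12,t20} A14={t5,t13,t19} A15={t19,t29,t33} A16={t8,t17,t27,t33} A23={t11,t12,t21} A24={t14,t15,t32} A25={t15,t21,t28} A26={t17,t24,t32} A34={t5,t18,t30} A35={t1,t21,t22} A36={t2,t18,t22} A45={t9,t10,t15,t19} A46={t18,t31,t32} A56={t3,t22,t33}
  A123={t12} A126={t17} A134={t5} A145={t19} A156={t33} A235={t21} A245={t15} A246={t32} A346={t18} A356={t22}
C dims 6,15,10; δ0: rk 6, SNF 1^5·2; δ1: rk 9, SNF 1^9
degree 0: 6−6−0 = 0 → Ȟ^0 ≅ 0
degree 1: 15−9−6 = 0 plus torsion [2] → Ȟ^1 ≅ Z/2
degree 2: 10−0−9 = 1 → Ȟ^2 ≅ Z

Ȟ^0(U;F) ≅ 0,  Ȟ^1(U;F) ≅ Z/2,  Ȟ^2(U;F) ≅ Z


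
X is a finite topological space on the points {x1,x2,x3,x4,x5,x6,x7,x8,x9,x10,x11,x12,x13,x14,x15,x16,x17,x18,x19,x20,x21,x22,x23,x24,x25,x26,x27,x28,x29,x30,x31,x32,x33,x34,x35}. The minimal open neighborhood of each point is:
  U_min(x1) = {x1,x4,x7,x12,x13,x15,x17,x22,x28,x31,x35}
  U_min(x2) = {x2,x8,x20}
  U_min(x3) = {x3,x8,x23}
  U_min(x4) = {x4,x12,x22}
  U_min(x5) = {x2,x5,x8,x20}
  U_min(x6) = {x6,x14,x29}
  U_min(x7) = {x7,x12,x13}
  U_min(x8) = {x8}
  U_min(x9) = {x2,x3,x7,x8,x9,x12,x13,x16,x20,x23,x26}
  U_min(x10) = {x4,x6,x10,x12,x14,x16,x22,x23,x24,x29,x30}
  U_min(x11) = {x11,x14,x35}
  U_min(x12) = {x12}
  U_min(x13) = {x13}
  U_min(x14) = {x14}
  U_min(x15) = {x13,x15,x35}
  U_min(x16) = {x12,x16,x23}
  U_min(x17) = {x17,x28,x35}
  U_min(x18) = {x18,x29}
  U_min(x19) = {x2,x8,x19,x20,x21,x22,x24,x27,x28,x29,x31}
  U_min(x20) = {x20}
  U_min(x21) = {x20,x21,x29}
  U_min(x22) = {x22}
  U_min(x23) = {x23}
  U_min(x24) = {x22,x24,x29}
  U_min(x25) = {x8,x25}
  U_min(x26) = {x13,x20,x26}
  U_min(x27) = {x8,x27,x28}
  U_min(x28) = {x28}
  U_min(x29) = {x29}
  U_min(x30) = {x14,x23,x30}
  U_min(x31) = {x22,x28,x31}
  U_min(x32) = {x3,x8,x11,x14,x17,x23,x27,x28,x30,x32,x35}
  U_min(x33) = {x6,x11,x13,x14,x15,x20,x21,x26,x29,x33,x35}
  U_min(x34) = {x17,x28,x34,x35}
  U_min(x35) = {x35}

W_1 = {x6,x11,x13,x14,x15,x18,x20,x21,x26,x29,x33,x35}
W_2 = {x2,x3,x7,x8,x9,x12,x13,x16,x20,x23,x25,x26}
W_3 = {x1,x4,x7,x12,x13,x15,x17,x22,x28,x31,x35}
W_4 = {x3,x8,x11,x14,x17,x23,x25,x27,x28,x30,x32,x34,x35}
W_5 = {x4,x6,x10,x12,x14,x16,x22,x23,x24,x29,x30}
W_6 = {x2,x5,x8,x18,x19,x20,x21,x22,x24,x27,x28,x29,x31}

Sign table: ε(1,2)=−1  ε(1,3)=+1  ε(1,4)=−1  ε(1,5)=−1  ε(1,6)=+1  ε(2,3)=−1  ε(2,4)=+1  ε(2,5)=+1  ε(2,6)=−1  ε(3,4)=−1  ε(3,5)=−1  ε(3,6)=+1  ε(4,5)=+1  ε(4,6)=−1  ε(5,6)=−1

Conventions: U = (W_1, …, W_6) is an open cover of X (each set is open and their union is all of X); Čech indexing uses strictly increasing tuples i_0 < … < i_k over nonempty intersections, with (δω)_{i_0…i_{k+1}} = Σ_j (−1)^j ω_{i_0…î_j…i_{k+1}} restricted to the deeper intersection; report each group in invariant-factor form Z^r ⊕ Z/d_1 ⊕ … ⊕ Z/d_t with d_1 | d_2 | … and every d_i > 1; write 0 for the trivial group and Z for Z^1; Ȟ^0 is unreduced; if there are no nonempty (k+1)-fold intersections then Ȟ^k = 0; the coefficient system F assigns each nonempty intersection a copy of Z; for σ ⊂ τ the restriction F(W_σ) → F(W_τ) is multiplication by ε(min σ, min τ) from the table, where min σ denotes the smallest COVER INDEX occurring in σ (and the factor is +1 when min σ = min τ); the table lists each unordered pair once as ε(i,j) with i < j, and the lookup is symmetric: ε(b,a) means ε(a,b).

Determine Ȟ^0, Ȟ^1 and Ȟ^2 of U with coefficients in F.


Ȟ^0 ≅ Z, Ȟ^1 ≅ 0, Ȟ^2 ≅ Z/2

cover nerve:
  W12={x13,x20,x26} W13={x13,x15,x35} W14={x11,x14,x35} W15={x6,x14,x29} W16={x18,x20,x21,x29} W23={x7,x12,x13} W24={x3,x8,x23,x25} W25={x12,x16,x23} W26={x2,x8,x20} W34={x17,x28,x35} W35={x4,x12,x22} W36={x22,x28,x31} W45={x14,x23,x30} W46={x8,x27,x28} W56={x22,x24,x29}
  W123={x13} W126={x20} W134={x35} W145={x14} W156={x29} W235={x12} W245={x23} W246={x8} W346={x28} W356={x22}
C dims 6,15,10; δ0: rk 5, SNF 1^5; δ1: rk 10, SNF 1^9·2
Ȟ^0: (6−5)−0=1 ⇒ Z
Ȟ^1: (15−10)−5=0 ⇒ 0
Ȟ^2: (10−0)−10=0 plus torsion [2] ⇒ Z/2


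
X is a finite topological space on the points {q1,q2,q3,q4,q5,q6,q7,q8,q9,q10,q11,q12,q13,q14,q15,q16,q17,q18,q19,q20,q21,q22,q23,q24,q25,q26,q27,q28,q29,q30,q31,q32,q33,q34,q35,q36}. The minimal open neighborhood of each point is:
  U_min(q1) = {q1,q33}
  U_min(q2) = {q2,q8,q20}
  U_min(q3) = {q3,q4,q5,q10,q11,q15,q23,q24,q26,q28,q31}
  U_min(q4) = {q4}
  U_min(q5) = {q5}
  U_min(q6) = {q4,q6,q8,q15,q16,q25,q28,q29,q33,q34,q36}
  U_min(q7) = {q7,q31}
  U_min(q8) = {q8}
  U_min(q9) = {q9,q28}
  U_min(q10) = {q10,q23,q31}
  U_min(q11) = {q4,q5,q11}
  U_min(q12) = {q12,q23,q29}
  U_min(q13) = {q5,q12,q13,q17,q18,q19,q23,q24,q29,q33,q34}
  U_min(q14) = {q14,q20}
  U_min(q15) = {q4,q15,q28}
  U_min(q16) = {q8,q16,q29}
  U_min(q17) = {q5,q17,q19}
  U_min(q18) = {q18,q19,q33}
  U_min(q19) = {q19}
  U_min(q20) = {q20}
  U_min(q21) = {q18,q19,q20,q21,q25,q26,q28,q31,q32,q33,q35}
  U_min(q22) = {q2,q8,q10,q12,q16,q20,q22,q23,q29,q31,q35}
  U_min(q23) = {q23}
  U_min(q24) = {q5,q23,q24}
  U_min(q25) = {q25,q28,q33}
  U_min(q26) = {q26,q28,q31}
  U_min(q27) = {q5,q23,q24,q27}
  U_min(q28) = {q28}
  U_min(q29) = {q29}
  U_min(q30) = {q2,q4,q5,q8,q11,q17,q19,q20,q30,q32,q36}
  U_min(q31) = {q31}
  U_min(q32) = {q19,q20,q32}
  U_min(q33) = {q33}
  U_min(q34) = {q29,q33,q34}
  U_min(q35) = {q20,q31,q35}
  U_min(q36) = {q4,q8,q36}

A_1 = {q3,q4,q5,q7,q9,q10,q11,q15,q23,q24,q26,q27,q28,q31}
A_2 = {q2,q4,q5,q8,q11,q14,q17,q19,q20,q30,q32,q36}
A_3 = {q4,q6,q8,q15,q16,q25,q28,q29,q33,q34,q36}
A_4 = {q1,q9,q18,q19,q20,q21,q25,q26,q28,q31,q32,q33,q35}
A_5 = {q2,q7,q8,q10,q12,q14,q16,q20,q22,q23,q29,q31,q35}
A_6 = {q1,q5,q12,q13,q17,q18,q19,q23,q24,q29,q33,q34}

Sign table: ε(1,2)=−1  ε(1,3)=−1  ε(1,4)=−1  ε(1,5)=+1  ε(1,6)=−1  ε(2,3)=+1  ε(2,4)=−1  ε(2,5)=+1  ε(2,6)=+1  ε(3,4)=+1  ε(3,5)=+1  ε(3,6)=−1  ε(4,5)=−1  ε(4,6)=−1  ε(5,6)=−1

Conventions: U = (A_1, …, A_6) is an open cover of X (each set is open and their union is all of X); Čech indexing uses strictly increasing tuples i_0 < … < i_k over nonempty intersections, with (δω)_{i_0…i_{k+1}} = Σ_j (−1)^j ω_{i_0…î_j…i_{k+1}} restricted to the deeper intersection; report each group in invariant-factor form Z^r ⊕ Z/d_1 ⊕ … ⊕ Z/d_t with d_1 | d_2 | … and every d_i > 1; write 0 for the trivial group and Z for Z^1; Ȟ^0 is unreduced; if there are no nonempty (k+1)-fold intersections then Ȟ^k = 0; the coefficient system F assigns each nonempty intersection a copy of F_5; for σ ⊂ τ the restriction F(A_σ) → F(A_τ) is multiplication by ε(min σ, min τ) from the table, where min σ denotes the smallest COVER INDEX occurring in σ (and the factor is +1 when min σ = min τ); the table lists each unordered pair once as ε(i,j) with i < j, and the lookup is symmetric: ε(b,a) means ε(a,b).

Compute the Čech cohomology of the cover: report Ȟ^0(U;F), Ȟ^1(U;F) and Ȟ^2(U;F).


nerve simplices:
  A12={q4,q5,q11} A13={q4,q15,q28} A14={q9,q26,q28,q31} A15={q7,q10,q23,q31} A16={q5,q23,q24} A23={q4,q8,q36} A24={q19,q20,q32} A25={q2,q8,q14,q20} A26={q5,q17,q19} A34={q25,q28,q33} A35={q8,q16,q29} A36={q29,q33,q34} A45={q20,q31,q35} A46={q1,q18,q19,q33} A56={q12,q23,q29}
  A123={q4} A126={q5} A134={q28} A145={q31} A156={q23} A235={q8} A245={q20} A246={q19} A346={q33} A356={q29}
C dims 6,15,10; δ0: rk_F5 6; δ1: rk_F5 9
degree 0: 6−6−0 = 0 → Ȟ^0 ≅ 0
degree 1: 15−9−6 = 0 → Ȟ^1 ≅ 0
degree 2: 10−0−9 = 1 → Ȟ^2 ≅ Z/5

Ȟ^0 = 0, Ȟ^1 = 0, Ȟ^2 = Z/5


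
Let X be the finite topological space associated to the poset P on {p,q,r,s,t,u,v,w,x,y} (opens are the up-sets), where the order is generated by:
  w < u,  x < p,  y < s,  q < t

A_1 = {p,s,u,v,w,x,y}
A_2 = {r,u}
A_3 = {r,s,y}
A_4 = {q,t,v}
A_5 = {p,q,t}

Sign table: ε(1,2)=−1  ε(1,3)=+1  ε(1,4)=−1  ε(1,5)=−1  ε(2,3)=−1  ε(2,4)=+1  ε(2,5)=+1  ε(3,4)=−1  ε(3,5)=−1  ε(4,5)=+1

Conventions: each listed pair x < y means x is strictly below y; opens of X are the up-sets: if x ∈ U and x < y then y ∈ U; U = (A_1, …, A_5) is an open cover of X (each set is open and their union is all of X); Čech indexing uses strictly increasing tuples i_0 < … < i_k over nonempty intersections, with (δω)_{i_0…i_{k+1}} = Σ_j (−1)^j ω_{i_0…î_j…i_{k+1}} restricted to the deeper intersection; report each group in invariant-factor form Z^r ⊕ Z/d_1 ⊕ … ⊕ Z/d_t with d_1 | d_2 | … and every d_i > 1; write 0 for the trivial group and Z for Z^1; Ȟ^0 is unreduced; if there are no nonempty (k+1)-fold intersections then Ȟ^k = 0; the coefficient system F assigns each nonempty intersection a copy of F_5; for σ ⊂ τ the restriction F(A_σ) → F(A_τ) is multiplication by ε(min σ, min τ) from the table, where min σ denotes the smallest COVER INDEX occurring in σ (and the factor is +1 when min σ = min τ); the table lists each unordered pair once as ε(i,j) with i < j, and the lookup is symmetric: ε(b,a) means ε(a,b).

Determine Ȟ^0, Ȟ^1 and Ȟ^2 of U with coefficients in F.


nerve of the cover:
  A12={u} A13={s,y} A14={v} A15={p} A23={r} A45={q,t}
C dims 5,6; δ0: rk_F5 4
Ȟ^0 = (5 − 4) − 0 = 1, so Ȟ^0 ≅ Z/5
Ȟ^1 = (6 − 0) − 4 = 2, so Ȟ^1 ≅ Z/5 ⊕ Z/5
Ȟ^2 = (0 − 0) − 0 = 0, so Ȟ^2 ≅ 0

Ȟ^0 ≅ Z/5, Ȟ^1 ≅ Z/5 ⊕ Z/5 and Ȟ^2 ≅ 0


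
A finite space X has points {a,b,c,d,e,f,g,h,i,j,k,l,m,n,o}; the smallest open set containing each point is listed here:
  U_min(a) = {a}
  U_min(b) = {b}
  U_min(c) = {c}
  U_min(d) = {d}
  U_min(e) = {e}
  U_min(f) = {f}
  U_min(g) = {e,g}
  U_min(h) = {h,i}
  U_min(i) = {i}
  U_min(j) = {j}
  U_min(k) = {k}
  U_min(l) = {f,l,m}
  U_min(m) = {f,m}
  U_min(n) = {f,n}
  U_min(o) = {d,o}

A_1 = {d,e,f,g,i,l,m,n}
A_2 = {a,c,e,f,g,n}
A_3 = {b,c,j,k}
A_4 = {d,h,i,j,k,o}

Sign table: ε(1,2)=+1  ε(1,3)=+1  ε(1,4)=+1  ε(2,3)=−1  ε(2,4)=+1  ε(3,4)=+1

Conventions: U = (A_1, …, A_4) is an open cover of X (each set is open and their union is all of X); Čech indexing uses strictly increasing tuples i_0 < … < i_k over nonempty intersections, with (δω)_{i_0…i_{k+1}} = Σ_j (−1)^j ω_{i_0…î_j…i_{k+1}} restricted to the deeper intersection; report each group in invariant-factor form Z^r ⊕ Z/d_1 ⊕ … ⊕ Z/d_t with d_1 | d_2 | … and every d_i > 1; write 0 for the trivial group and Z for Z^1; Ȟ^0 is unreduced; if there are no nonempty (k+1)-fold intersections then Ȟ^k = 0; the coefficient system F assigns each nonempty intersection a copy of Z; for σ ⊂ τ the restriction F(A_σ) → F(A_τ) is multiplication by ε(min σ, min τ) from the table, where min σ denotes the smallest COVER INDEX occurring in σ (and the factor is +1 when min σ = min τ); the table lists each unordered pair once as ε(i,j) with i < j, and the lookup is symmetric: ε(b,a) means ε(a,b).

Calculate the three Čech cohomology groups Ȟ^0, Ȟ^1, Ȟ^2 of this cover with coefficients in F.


cover nerve:
  A12={e,f,g,n} A14={d,i} A23={c} A34={j,k}
C dims 4,4; δ0: rk 4, SNF 1^3·2
Ȟ^0: (4−4)−0=0 ⇒ 0
Ȟ^1: (4−0)−4=0 plus torsion [2] ⇒ Z/2
Ȟ^2: (0−0)−0=0 ⇒ 0

Ȟ^0 = 0, Ȟ^1 = Z/2, Ȟ^2 = 0
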